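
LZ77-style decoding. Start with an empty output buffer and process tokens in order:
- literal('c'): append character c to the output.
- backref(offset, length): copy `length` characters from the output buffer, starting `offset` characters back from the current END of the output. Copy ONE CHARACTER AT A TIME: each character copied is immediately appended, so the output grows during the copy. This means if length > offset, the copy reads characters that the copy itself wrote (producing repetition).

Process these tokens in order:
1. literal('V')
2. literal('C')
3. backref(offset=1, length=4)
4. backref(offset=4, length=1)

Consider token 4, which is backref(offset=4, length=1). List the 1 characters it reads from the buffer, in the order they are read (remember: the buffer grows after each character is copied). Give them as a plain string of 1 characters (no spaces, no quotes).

Answer: C

Derivation:
Token 1: literal('V'). Output: "V"
Token 2: literal('C'). Output: "VC"
Token 3: backref(off=1, len=4) (overlapping!). Copied 'CCCC' from pos 1. Output: "VCCCCC"
Token 4: backref(off=4, len=1). Buffer before: "VCCCCC" (len 6)
  byte 1: read out[2]='C', append. Buffer now: "VCCCCCC"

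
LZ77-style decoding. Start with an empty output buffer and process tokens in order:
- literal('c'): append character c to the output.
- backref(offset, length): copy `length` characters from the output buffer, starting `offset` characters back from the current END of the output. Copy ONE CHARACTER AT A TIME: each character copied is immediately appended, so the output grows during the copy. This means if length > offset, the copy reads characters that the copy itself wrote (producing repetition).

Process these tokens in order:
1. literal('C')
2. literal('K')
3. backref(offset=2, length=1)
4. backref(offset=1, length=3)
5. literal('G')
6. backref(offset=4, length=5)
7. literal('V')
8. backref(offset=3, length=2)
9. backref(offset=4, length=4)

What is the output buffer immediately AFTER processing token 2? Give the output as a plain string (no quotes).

Answer: CK

Derivation:
Token 1: literal('C'). Output: "C"
Token 2: literal('K'). Output: "CK"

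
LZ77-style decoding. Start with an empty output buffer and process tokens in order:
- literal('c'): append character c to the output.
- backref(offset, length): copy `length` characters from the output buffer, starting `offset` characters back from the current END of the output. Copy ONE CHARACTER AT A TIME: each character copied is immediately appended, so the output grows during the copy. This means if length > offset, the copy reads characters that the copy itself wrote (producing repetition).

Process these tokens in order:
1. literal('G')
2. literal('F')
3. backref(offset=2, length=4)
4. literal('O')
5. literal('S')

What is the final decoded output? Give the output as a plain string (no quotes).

Token 1: literal('G'). Output: "G"
Token 2: literal('F'). Output: "GF"
Token 3: backref(off=2, len=4) (overlapping!). Copied 'GFGF' from pos 0. Output: "GFGFGF"
Token 4: literal('O'). Output: "GFGFGFO"
Token 5: literal('S'). Output: "GFGFGFOS"

Answer: GFGFGFOS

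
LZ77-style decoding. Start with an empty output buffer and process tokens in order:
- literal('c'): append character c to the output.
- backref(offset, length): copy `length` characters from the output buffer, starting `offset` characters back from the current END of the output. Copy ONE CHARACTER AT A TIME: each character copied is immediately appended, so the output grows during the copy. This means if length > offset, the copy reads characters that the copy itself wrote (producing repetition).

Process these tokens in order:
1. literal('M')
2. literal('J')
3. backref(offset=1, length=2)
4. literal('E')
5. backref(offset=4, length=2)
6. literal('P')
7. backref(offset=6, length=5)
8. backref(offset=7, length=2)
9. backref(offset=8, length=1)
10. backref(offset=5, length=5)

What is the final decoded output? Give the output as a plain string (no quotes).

Token 1: literal('M'). Output: "M"
Token 2: literal('J'). Output: "MJ"
Token 3: backref(off=1, len=2) (overlapping!). Copied 'JJ' from pos 1. Output: "MJJJ"
Token 4: literal('E'). Output: "MJJJE"
Token 5: backref(off=4, len=2). Copied 'JJ' from pos 1. Output: "MJJJEJJ"
Token 6: literal('P'). Output: "MJJJEJJP"
Token 7: backref(off=6, len=5). Copied 'JJEJJ' from pos 2. Output: "MJJJEJJPJJEJJ"
Token 8: backref(off=7, len=2). Copied 'JP' from pos 6. Output: "MJJJEJJPJJEJJJP"
Token 9: backref(off=8, len=1). Copied 'P' from pos 7. Output: "MJJJEJJPJJEJJJPP"
Token 10: backref(off=5, len=5). Copied 'JJJPP' from pos 11. Output: "MJJJEJJPJJEJJJPPJJJPP"

Answer: MJJJEJJPJJEJJJPPJJJPP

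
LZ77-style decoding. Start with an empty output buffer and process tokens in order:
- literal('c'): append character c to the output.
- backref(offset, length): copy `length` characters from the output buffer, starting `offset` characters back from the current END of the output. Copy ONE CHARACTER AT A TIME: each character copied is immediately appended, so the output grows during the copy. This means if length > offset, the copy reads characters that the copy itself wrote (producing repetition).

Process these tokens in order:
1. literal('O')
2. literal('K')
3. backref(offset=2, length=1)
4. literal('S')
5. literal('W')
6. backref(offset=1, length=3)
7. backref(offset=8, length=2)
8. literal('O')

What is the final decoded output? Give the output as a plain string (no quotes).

Token 1: literal('O'). Output: "O"
Token 2: literal('K'). Output: "OK"
Token 3: backref(off=2, len=1). Copied 'O' from pos 0. Output: "OKO"
Token 4: literal('S'). Output: "OKOS"
Token 5: literal('W'). Output: "OKOSW"
Token 6: backref(off=1, len=3) (overlapping!). Copied 'WWW' from pos 4. Output: "OKOSWWWW"
Token 7: backref(off=8, len=2). Copied 'OK' from pos 0. Output: "OKOSWWWWOK"
Token 8: literal('O'). Output: "OKOSWWWWOKO"

Answer: OKOSWWWWOKO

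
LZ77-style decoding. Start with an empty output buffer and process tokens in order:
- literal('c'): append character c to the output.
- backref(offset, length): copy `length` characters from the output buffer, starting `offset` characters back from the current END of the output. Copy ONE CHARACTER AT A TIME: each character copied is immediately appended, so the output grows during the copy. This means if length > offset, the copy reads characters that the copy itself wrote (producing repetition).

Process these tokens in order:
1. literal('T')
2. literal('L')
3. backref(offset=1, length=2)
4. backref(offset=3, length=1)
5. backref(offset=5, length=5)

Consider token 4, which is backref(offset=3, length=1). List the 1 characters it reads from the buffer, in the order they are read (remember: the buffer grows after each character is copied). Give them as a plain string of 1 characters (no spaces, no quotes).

Token 1: literal('T'). Output: "T"
Token 2: literal('L'). Output: "TL"
Token 3: backref(off=1, len=2) (overlapping!). Copied 'LL' from pos 1. Output: "TLLL"
Token 4: backref(off=3, len=1). Buffer before: "TLLL" (len 4)
  byte 1: read out[1]='L', append. Buffer now: "TLLLL"

Answer: L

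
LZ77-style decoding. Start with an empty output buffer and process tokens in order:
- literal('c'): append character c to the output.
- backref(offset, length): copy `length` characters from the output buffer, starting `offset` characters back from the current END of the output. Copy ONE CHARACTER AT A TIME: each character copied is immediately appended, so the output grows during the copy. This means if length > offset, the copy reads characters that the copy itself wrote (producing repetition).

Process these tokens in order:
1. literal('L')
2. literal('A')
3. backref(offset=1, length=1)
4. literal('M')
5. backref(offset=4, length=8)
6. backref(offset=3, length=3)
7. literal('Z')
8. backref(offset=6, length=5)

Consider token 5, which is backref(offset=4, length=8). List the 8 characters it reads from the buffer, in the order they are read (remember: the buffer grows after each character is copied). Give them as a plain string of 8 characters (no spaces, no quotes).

Token 1: literal('L'). Output: "L"
Token 2: literal('A'). Output: "LA"
Token 3: backref(off=1, len=1). Copied 'A' from pos 1. Output: "LAA"
Token 4: literal('M'). Output: "LAAM"
Token 5: backref(off=4, len=8). Buffer before: "LAAM" (len 4)
  byte 1: read out[0]='L', append. Buffer now: "LAAML"
  byte 2: read out[1]='A', append. Buffer now: "LAAMLA"
  byte 3: read out[2]='A', append. Buffer now: "LAAMLAA"
  byte 4: read out[3]='M', append. Buffer now: "LAAMLAAM"
  byte 5: read out[4]='L', append. Buffer now: "LAAMLAAML"
  byte 6: read out[5]='A', append. Buffer now: "LAAMLAAMLA"
  byte 7: read out[6]='A', append. Buffer now: "LAAMLAAMLAA"
  byte 8: read out[7]='M', append. Buffer now: "LAAMLAAMLAAM"

Answer: LAAMLAAM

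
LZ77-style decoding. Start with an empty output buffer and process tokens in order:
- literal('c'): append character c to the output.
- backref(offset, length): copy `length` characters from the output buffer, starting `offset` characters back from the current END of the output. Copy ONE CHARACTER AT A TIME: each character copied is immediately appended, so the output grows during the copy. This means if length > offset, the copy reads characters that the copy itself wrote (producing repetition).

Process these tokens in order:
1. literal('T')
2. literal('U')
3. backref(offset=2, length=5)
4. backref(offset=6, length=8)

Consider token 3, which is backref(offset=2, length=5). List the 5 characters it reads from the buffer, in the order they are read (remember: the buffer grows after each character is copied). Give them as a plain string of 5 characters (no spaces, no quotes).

Answer: TUTUT

Derivation:
Token 1: literal('T'). Output: "T"
Token 2: literal('U'). Output: "TU"
Token 3: backref(off=2, len=5). Buffer before: "TU" (len 2)
  byte 1: read out[0]='T', append. Buffer now: "TUT"
  byte 2: read out[1]='U', append. Buffer now: "TUTU"
  byte 3: read out[2]='T', append. Buffer now: "TUTUT"
  byte 4: read out[3]='U', append. Buffer now: "TUTUTU"
  byte 5: read out[4]='T', append. Buffer now: "TUTUTUT"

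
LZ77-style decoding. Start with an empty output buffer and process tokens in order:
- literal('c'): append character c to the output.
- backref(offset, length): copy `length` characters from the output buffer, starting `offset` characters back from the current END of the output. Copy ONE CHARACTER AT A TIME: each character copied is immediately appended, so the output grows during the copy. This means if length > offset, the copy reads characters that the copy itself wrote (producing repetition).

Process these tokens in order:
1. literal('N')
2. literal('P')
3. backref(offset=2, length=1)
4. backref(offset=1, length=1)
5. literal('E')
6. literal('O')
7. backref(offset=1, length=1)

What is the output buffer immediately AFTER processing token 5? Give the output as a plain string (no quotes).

Answer: NPNNE

Derivation:
Token 1: literal('N'). Output: "N"
Token 2: literal('P'). Output: "NP"
Token 3: backref(off=2, len=1). Copied 'N' from pos 0. Output: "NPN"
Token 4: backref(off=1, len=1). Copied 'N' from pos 2. Output: "NPNN"
Token 5: literal('E'). Output: "NPNNE"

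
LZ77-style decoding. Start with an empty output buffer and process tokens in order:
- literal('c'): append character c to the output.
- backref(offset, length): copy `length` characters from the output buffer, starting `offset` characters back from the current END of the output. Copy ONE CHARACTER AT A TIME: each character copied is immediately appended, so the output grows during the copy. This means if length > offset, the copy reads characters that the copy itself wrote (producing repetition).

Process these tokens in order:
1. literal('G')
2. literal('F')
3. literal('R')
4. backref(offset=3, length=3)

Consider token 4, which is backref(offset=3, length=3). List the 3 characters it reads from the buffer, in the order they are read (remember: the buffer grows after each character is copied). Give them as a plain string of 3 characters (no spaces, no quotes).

Answer: GFR

Derivation:
Token 1: literal('G'). Output: "G"
Token 2: literal('F'). Output: "GF"
Token 3: literal('R'). Output: "GFR"
Token 4: backref(off=3, len=3). Buffer before: "GFR" (len 3)
  byte 1: read out[0]='G', append. Buffer now: "GFRG"
  byte 2: read out[1]='F', append. Buffer now: "GFRGF"
  byte 3: read out[2]='R', append. Buffer now: "GFRGFR"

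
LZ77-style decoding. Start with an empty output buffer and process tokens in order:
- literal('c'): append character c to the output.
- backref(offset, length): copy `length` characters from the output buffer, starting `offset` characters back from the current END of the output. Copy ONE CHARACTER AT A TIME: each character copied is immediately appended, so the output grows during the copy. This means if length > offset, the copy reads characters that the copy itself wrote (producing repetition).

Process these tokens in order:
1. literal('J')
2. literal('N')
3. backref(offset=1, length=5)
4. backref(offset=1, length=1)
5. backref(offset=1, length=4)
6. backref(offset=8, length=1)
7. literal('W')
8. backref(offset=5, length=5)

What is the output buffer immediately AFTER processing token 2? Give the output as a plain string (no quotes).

Token 1: literal('J'). Output: "J"
Token 2: literal('N'). Output: "JN"

Answer: JN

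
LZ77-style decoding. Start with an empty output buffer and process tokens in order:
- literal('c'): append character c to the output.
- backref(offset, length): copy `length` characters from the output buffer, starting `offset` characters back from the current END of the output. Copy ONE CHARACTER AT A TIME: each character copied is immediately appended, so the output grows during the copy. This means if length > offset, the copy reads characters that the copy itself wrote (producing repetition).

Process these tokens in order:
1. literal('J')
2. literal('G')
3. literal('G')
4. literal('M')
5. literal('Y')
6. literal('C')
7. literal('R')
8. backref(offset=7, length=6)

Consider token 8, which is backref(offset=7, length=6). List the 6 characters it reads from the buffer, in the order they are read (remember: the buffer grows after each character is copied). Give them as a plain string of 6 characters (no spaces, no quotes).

Answer: JGGMYC

Derivation:
Token 1: literal('J'). Output: "J"
Token 2: literal('G'). Output: "JG"
Token 3: literal('G'). Output: "JGG"
Token 4: literal('M'). Output: "JGGM"
Token 5: literal('Y'). Output: "JGGMY"
Token 6: literal('C'). Output: "JGGMYC"
Token 7: literal('R'). Output: "JGGMYCR"
Token 8: backref(off=7, len=6). Buffer before: "JGGMYCR" (len 7)
  byte 1: read out[0]='J', append. Buffer now: "JGGMYCRJ"
  byte 2: read out[1]='G', append. Buffer now: "JGGMYCRJG"
  byte 3: read out[2]='G', append. Buffer now: "JGGMYCRJGG"
  byte 4: read out[3]='M', append. Buffer now: "JGGMYCRJGGM"
  byte 5: read out[4]='Y', append. Buffer now: "JGGMYCRJGGMY"
  byte 6: read out[5]='C', append. Buffer now: "JGGMYCRJGGMYC"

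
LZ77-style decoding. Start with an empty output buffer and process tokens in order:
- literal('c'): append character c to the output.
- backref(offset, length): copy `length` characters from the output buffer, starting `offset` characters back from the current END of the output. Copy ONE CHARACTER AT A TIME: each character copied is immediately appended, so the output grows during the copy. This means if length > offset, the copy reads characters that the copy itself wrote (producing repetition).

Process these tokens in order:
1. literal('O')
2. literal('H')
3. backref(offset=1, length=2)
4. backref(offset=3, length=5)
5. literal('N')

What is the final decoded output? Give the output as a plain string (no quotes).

Answer: OHHHHHHHHN

Derivation:
Token 1: literal('O'). Output: "O"
Token 2: literal('H'). Output: "OH"
Token 3: backref(off=1, len=2) (overlapping!). Copied 'HH' from pos 1. Output: "OHHH"
Token 4: backref(off=3, len=5) (overlapping!). Copied 'HHHHH' from pos 1. Output: "OHHHHHHHH"
Token 5: literal('N'). Output: "OHHHHHHHHN"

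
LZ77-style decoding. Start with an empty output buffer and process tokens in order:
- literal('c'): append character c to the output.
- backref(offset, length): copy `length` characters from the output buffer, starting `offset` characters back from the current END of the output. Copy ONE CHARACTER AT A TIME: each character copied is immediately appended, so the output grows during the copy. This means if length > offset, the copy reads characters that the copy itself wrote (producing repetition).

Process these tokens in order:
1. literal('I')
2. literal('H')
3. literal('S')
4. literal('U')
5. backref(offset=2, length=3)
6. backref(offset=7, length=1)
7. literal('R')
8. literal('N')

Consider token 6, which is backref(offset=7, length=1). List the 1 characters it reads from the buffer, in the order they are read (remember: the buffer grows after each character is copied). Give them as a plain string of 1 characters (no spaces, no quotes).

Token 1: literal('I'). Output: "I"
Token 2: literal('H'). Output: "IH"
Token 3: literal('S'). Output: "IHS"
Token 4: literal('U'). Output: "IHSU"
Token 5: backref(off=2, len=3) (overlapping!). Copied 'SUS' from pos 2. Output: "IHSUSUS"
Token 6: backref(off=7, len=1). Buffer before: "IHSUSUS" (len 7)
  byte 1: read out[0]='I', append. Buffer now: "IHSUSUSI"

Answer: I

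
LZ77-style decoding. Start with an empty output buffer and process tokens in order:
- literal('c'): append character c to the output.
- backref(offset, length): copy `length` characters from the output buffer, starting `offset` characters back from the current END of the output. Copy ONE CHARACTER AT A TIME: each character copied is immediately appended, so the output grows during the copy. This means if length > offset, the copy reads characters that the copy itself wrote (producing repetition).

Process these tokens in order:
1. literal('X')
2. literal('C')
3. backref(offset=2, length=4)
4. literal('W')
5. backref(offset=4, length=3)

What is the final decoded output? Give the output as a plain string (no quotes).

Token 1: literal('X'). Output: "X"
Token 2: literal('C'). Output: "XC"
Token 3: backref(off=2, len=4) (overlapping!). Copied 'XCXC' from pos 0. Output: "XCXCXC"
Token 4: literal('W'). Output: "XCXCXCW"
Token 5: backref(off=4, len=3). Copied 'CXC' from pos 3. Output: "XCXCXCWCXC"

Answer: XCXCXCWCXC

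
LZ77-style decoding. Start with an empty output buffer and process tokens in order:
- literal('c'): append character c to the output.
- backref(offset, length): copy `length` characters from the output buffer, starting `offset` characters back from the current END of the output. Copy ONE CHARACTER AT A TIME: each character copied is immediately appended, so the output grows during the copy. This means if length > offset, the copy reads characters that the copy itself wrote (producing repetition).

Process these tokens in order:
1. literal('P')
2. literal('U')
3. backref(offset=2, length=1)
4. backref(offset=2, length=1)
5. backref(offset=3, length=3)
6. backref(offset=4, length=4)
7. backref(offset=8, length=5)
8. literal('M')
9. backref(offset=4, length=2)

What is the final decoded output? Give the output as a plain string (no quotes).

Answer: PUPUUPUUUPUUUPUUMPU

Derivation:
Token 1: literal('P'). Output: "P"
Token 2: literal('U'). Output: "PU"
Token 3: backref(off=2, len=1). Copied 'P' from pos 0. Output: "PUP"
Token 4: backref(off=2, len=1). Copied 'U' from pos 1. Output: "PUPU"
Token 5: backref(off=3, len=3). Copied 'UPU' from pos 1. Output: "PUPUUPU"
Token 6: backref(off=4, len=4). Copied 'UUPU' from pos 3. Output: "PUPUUPUUUPU"
Token 7: backref(off=8, len=5). Copied 'UUPUU' from pos 3. Output: "PUPUUPUUUPUUUPUU"
Token 8: literal('M'). Output: "PUPUUPUUUPUUUPUUM"
Token 9: backref(off=4, len=2). Copied 'PU' from pos 13. Output: "PUPUUPUUUPUUUPUUMPU"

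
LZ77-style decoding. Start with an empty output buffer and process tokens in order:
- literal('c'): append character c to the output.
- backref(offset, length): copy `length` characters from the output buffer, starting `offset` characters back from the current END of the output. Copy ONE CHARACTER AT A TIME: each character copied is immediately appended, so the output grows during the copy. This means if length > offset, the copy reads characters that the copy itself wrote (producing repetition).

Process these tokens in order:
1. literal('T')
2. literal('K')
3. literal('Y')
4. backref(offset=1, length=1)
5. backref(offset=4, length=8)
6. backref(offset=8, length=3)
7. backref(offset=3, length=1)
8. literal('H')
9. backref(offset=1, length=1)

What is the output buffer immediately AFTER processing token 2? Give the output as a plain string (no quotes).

Answer: TK

Derivation:
Token 1: literal('T'). Output: "T"
Token 2: literal('K'). Output: "TK"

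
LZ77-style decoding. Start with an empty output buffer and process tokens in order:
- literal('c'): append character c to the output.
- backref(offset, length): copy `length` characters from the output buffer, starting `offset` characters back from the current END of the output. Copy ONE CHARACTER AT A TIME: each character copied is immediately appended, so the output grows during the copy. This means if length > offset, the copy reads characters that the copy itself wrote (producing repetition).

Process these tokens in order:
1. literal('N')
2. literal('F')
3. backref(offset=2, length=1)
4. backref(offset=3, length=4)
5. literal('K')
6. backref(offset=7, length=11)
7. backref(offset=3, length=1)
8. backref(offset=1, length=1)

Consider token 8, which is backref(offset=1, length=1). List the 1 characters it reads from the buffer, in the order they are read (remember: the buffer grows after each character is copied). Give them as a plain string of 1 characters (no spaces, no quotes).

Token 1: literal('N'). Output: "N"
Token 2: literal('F'). Output: "NF"
Token 3: backref(off=2, len=1). Copied 'N' from pos 0. Output: "NFN"
Token 4: backref(off=3, len=4) (overlapping!). Copied 'NFNN' from pos 0. Output: "NFNNFNN"
Token 5: literal('K'). Output: "NFNNFNNK"
Token 6: backref(off=7, len=11) (overlapping!). Copied 'FNNFNNKFNNF' from pos 1. Output: "NFNNFNNKFNNFNNKFNNF"
Token 7: backref(off=3, len=1). Copied 'N' from pos 16. Output: "NFNNFNNKFNNFNNKFNNFN"
Token 8: backref(off=1, len=1). Buffer before: "NFNNFNNKFNNFNNKFNNFN" (len 20)
  byte 1: read out[19]='N', append. Buffer now: "NFNNFNNKFNNFNNKFNNFNN"

Answer: N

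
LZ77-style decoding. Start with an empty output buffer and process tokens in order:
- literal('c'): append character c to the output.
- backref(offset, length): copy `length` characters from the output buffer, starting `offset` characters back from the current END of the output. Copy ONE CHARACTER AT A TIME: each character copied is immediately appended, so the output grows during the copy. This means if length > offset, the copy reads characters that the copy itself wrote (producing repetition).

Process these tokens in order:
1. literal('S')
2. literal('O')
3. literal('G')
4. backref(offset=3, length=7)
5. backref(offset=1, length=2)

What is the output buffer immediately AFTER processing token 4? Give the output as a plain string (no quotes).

Token 1: literal('S'). Output: "S"
Token 2: literal('O'). Output: "SO"
Token 3: literal('G'). Output: "SOG"
Token 4: backref(off=3, len=7) (overlapping!). Copied 'SOGSOGS' from pos 0. Output: "SOGSOGSOGS"

Answer: SOGSOGSOGS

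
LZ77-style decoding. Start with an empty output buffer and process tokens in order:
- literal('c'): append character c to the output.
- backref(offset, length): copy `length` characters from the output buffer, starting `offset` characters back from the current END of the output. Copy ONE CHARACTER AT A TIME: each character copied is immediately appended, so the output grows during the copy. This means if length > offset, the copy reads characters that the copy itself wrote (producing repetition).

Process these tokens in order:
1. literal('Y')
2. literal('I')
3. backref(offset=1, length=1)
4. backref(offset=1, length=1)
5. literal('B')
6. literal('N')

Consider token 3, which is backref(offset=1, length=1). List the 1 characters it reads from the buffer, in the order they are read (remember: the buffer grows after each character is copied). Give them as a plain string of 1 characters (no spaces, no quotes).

Token 1: literal('Y'). Output: "Y"
Token 2: literal('I'). Output: "YI"
Token 3: backref(off=1, len=1). Buffer before: "YI" (len 2)
  byte 1: read out[1]='I', append. Buffer now: "YII"

Answer: I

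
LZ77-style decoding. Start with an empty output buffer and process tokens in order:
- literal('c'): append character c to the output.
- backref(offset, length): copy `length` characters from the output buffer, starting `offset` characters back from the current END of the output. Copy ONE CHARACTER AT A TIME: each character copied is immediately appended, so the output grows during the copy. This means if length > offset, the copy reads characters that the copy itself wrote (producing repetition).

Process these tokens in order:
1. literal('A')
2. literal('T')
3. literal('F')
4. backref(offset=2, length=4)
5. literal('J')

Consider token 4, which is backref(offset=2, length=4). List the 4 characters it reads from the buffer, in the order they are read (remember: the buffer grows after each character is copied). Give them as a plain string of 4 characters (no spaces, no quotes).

Token 1: literal('A'). Output: "A"
Token 2: literal('T'). Output: "AT"
Token 3: literal('F'). Output: "ATF"
Token 4: backref(off=2, len=4). Buffer before: "ATF" (len 3)
  byte 1: read out[1]='T', append. Buffer now: "ATFT"
  byte 2: read out[2]='F', append. Buffer now: "ATFTF"
  byte 3: read out[3]='T', append. Buffer now: "ATFTFT"
  byte 4: read out[4]='F', append. Buffer now: "ATFTFTF"

Answer: TFTF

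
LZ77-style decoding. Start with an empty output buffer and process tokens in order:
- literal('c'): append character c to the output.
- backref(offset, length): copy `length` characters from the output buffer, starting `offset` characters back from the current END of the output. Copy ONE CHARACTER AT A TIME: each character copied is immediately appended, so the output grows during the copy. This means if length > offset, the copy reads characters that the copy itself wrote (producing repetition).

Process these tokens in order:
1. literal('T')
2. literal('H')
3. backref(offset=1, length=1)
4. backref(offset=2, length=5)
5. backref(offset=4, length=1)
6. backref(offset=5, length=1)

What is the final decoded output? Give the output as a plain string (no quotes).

Token 1: literal('T'). Output: "T"
Token 2: literal('H'). Output: "TH"
Token 3: backref(off=1, len=1). Copied 'H' from pos 1. Output: "THH"
Token 4: backref(off=2, len=5) (overlapping!). Copied 'HHHHH' from pos 1. Output: "THHHHHHH"
Token 5: backref(off=4, len=1). Copied 'H' from pos 4. Output: "THHHHHHHH"
Token 6: backref(off=5, len=1). Copied 'H' from pos 4. Output: "THHHHHHHHH"

Answer: THHHHHHHHH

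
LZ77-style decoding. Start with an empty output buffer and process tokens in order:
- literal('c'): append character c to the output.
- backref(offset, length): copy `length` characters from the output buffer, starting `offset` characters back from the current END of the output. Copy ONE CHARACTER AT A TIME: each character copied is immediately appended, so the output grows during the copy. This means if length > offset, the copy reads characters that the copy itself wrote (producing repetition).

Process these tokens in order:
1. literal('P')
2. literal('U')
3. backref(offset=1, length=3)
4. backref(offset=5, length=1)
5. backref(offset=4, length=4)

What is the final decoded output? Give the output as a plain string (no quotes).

Answer: PUUUUPUUUP

Derivation:
Token 1: literal('P'). Output: "P"
Token 2: literal('U'). Output: "PU"
Token 3: backref(off=1, len=3) (overlapping!). Copied 'UUU' from pos 1. Output: "PUUUU"
Token 4: backref(off=5, len=1). Copied 'P' from pos 0. Output: "PUUUUP"
Token 5: backref(off=4, len=4). Copied 'UUUP' from pos 2. Output: "PUUUUPUUUP"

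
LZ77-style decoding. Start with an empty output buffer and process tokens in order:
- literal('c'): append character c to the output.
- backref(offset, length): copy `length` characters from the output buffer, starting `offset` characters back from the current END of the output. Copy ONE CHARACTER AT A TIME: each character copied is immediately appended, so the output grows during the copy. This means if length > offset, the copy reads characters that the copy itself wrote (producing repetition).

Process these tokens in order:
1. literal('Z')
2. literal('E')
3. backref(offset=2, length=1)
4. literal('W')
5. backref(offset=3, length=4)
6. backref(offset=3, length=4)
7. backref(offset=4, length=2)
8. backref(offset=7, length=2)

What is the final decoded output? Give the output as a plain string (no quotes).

Answer: ZEZWEZWEZWEZZWEZ

Derivation:
Token 1: literal('Z'). Output: "Z"
Token 2: literal('E'). Output: "ZE"
Token 3: backref(off=2, len=1). Copied 'Z' from pos 0. Output: "ZEZ"
Token 4: literal('W'). Output: "ZEZW"
Token 5: backref(off=3, len=4) (overlapping!). Copied 'EZWE' from pos 1. Output: "ZEZWEZWE"
Token 6: backref(off=3, len=4) (overlapping!). Copied 'ZWEZ' from pos 5. Output: "ZEZWEZWEZWEZ"
Token 7: backref(off=4, len=2). Copied 'ZW' from pos 8. Output: "ZEZWEZWEZWEZZW"
Token 8: backref(off=7, len=2). Copied 'EZ' from pos 7. Output: "ZEZWEZWEZWEZZWEZ"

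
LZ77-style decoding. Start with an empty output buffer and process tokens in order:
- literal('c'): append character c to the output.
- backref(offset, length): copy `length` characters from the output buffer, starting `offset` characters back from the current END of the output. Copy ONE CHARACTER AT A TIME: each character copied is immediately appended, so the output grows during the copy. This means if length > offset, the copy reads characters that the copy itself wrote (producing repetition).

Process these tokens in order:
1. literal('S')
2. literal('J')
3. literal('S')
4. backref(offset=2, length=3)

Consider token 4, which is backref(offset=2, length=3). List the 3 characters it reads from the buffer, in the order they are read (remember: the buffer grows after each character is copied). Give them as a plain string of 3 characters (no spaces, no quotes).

Answer: JSJ

Derivation:
Token 1: literal('S'). Output: "S"
Token 2: literal('J'). Output: "SJ"
Token 3: literal('S'). Output: "SJS"
Token 4: backref(off=2, len=3). Buffer before: "SJS" (len 3)
  byte 1: read out[1]='J', append. Buffer now: "SJSJ"
  byte 2: read out[2]='S', append. Buffer now: "SJSJS"
  byte 3: read out[3]='J', append. Buffer now: "SJSJSJ"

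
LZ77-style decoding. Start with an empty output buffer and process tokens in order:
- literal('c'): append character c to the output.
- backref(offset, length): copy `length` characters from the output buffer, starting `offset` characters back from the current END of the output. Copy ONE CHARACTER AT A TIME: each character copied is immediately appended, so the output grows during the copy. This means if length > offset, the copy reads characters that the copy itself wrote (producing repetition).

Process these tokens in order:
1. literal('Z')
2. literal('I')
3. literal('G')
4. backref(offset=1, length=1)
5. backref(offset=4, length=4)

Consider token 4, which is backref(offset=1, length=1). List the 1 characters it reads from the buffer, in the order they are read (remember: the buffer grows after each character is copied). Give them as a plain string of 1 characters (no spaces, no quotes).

Answer: G

Derivation:
Token 1: literal('Z'). Output: "Z"
Token 2: literal('I'). Output: "ZI"
Token 3: literal('G'). Output: "ZIG"
Token 4: backref(off=1, len=1). Buffer before: "ZIG" (len 3)
  byte 1: read out[2]='G', append. Buffer now: "ZIGG"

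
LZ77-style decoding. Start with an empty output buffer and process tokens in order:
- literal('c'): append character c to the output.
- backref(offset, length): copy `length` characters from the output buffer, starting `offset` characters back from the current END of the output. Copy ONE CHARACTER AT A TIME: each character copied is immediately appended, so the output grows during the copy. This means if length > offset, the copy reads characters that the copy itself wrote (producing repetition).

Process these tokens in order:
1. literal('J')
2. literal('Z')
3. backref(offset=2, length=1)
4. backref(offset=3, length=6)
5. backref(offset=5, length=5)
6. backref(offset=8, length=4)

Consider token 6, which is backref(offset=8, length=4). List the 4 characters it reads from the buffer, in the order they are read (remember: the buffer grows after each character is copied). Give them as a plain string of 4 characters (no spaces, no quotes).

Token 1: literal('J'). Output: "J"
Token 2: literal('Z'). Output: "JZ"
Token 3: backref(off=2, len=1). Copied 'J' from pos 0. Output: "JZJ"
Token 4: backref(off=3, len=6) (overlapping!). Copied 'JZJJZJ' from pos 0. Output: "JZJJZJJZJ"
Token 5: backref(off=5, len=5). Copied 'ZJJZJ' from pos 4. Output: "JZJJZJJZJZJJZJ"
Token 6: backref(off=8, len=4). Buffer before: "JZJJZJJZJZJJZJ" (len 14)
  byte 1: read out[6]='J', append. Buffer now: "JZJJZJJZJZJJZJJ"
  byte 2: read out[7]='Z', append. Buffer now: "JZJJZJJZJZJJZJJZ"
  byte 3: read out[8]='J', append. Buffer now: "JZJJZJJZJZJJZJJZJ"
  byte 4: read out[9]='Z', append. Buffer now: "JZJJZJJZJZJJZJJZJZ"

Answer: JZJZ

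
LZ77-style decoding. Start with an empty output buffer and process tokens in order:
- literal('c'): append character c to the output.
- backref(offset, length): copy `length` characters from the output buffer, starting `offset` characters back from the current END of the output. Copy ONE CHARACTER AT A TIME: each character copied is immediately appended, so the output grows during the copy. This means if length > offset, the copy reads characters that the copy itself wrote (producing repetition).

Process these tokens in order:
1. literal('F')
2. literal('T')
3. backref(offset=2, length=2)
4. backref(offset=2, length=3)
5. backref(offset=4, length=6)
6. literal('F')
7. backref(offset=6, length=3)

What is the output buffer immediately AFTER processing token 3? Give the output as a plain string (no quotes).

Token 1: literal('F'). Output: "F"
Token 2: literal('T'). Output: "FT"
Token 3: backref(off=2, len=2). Copied 'FT' from pos 0. Output: "FTFT"

Answer: FTFT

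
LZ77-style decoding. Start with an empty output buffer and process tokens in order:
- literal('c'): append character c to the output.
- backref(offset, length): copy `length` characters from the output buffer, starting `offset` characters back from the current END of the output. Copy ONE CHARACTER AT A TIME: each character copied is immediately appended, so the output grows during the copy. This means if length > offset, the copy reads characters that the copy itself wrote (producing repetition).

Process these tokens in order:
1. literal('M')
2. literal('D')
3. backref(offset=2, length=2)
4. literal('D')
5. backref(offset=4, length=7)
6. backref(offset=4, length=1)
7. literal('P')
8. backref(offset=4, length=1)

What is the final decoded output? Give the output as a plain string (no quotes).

Answer: MDMDDDMDDDMDDPM

Derivation:
Token 1: literal('M'). Output: "M"
Token 2: literal('D'). Output: "MD"
Token 3: backref(off=2, len=2). Copied 'MD' from pos 0. Output: "MDMD"
Token 4: literal('D'). Output: "MDMDD"
Token 5: backref(off=4, len=7) (overlapping!). Copied 'DMDDDMD' from pos 1. Output: "MDMDDDMDDDMD"
Token 6: backref(off=4, len=1). Copied 'D' from pos 8. Output: "MDMDDDMDDDMDD"
Token 7: literal('P'). Output: "MDMDDDMDDDMDDP"
Token 8: backref(off=4, len=1). Copied 'M' from pos 10. Output: "MDMDDDMDDDMDDPM"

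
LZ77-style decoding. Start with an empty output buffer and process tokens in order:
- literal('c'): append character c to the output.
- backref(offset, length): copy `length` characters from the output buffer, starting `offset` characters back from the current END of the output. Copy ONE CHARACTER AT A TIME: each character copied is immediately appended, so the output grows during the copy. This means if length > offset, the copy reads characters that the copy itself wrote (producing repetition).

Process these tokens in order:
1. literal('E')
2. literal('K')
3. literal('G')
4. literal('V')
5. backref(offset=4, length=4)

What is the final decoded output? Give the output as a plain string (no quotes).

Token 1: literal('E'). Output: "E"
Token 2: literal('K'). Output: "EK"
Token 3: literal('G'). Output: "EKG"
Token 4: literal('V'). Output: "EKGV"
Token 5: backref(off=4, len=4). Copied 'EKGV' from pos 0. Output: "EKGVEKGV"

Answer: EKGVEKGV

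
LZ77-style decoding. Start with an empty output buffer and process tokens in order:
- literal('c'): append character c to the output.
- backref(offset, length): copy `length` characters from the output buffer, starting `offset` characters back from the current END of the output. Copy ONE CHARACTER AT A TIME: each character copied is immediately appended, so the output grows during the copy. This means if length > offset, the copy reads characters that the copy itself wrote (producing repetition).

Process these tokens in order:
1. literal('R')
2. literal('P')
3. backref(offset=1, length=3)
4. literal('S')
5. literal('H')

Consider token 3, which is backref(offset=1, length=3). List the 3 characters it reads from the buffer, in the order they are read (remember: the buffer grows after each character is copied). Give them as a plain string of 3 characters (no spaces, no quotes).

Answer: PPP

Derivation:
Token 1: literal('R'). Output: "R"
Token 2: literal('P'). Output: "RP"
Token 3: backref(off=1, len=3). Buffer before: "RP" (len 2)
  byte 1: read out[1]='P', append. Buffer now: "RPP"
  byte 2: read out[2]='P', append. Buffer now: "RPPP"
  byte 3: read out[3]='P', append. Buffer now: "RPPPP"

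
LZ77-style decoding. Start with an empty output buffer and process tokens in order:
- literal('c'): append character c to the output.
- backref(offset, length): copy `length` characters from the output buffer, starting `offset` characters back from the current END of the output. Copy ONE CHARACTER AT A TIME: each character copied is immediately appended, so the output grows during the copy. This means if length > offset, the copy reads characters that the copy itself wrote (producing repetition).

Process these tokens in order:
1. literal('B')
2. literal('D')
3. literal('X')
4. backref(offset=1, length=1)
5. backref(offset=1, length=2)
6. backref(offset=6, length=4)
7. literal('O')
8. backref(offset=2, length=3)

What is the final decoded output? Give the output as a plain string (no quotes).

Token 1: literal('B'). Output: "B"
Token 2: literal('D'). Output: "BD"
Token 3: literal('X'). Output: "BDX"
Token 4: backref(off=1, len=1). Copied 'X' from pos 2. Output: "BDXX"
Token 5: backref(off=1, len=2) (overlapping!). Copied 'XX' from pos 3. Output: "BDXXXX"
Token 6: backref(off=6, len=4). Copied 'BDXX' from pos 0. Output: "BDXXXXBDXX"
Token 7: literal('O'). Output: "BDXXXXBDXXO"
Token 8: backref(off=2, len=3) (overlapping!). Copied 'XOX' from pos 9. Output: "BDXXXXBDXXOXOX"

Answer: BDXXXXBDXXOXOX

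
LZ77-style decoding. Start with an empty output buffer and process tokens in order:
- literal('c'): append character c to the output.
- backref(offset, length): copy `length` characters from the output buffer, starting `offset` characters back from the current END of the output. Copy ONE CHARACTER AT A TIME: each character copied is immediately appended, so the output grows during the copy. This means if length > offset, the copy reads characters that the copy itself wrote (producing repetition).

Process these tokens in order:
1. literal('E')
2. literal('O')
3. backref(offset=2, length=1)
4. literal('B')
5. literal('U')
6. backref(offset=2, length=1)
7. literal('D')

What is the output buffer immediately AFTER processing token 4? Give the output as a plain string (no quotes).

Answer: EOEB

Derivation:
Token 1: literal('E'). Output: "E"
Token 2: literal('O'). Output: "EO"
Token 3: backref(off=2, len=1). Copied 'E' from pos 0. Output: "EOE"
Token 4: literal('B'). Output: "EOEB"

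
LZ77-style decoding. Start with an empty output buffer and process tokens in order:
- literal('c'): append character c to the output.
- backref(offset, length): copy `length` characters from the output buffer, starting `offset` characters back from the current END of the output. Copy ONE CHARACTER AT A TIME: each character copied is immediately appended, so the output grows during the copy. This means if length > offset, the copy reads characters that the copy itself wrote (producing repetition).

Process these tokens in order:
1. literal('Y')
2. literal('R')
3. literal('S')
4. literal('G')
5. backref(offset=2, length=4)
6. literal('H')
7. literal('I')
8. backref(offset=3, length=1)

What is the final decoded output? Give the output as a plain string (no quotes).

Token 1: literal('Y'). Output: "Y"
Token 2: literal('R'). Output: "YR"
Token 3: literal('S'). Output: "YRS"
Token 4: literal('G'). Output: "YRSG"
Token 5: backref(off=2, len=4) (overlapping!). Copied 'SGSG' from pos 2. Output: "YRSGSGSG"
Token 6: literal('H'). Output: "YRSGSGSGH"
Token 7: literal('I'). Output: "YRSGSGSGHI"
Token 8: backref(off=3, len=1). Copied 'G' from pos 7. Output: "YRSGSGSGHIG"

Answer: YRSGSGSGHIG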